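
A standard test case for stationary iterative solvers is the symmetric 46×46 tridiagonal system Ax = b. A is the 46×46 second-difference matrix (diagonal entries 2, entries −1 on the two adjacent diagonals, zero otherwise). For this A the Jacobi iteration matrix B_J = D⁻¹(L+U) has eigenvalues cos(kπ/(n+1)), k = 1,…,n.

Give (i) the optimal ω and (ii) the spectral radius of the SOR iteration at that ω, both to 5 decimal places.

ω* = 1.87478, ρ_SOR = 0.87478

n=46: λ(B_J) = 1 − λ(A)/2 = cos(kπ/47); k=1 gives ρ_J = 0.99777.
1 − cos²(π/47) = sin²(π/47) ⇒ √(1−ρ_J²) = sin(π/47) = 0.066793.
Then 2/(1+√(1−ρ_J²)) = 2/(1+0.066793); ω* = 2/1.066793 = 1.87478.
[ρ_SOR] ω* − 1 = 0.87478.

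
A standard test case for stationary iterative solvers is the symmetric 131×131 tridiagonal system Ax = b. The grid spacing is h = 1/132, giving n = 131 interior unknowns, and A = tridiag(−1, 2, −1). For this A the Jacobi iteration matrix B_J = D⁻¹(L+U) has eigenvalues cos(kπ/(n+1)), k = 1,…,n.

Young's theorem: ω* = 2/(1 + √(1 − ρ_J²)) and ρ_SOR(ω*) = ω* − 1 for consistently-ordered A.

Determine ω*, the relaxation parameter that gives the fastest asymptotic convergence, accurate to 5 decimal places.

n=131: λ(B_J) = 1 − λ(A)/2 = cos(kπ/132); k=1 gives ρ_J = 0.99972.
√(1 − cos²(π/132)) = sin(π/132) ≈ 0.023798.
Young: ω* = 2/(1+√(1−ρ_J²)) = 2/(1+0.023798) = 2/1.023798 = 1.95351.
At ω = 1.95351 every |λ(B_ω)| = ω−1, so ρ_SOR = 0.95351.

ω* = 1.95351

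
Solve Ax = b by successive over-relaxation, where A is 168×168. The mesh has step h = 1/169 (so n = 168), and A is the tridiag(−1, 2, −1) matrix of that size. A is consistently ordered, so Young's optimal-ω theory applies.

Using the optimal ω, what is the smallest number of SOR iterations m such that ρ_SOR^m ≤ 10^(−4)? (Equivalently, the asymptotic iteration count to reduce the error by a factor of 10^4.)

m = 248

n=168: λ(B_J) = 1 − λ(A)/2 = cos(kπ/169); k=1 gives ρ_J = 0.9998272.
√(1 − cos²(π/169)) = sin(π/169) ≈ 0.0185882.
ω* = 2 / (1 + 0.0185882) = 2 / 1.0185882 ≈ 1.9635020.
and ρ(B_{ω*}) = 1.9635020 − 1 = 0.9635020.
ρ_SOR^m ≤ 10^(−4) ⇔ m ≥ 4·ln10/(−ln 0.9635020) = 9.21034/0.0371807 = 247.718; m = ⌈247.718⌉ = 248.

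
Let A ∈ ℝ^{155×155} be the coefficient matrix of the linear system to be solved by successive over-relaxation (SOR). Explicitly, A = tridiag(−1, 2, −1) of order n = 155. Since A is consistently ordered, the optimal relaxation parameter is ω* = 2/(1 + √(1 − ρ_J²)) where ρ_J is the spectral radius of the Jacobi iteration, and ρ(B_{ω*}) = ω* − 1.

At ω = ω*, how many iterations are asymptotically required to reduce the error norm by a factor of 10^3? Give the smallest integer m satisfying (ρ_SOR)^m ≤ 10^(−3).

m = 172

With n=155, ρ(Jacobi) = cos(π/156) = 0.9997972.
1 − cos²(π/156) = sin²(π/156) ⇒ √(1−ρ_J²) = sin(π/156) = 0.0201371.
ω* = 2 / (1 + 0.0201371) = 2 / 1.0201371 ≈ 1.9605208.
Hence ρ(B_{ω*}) = 1.9605208 − 1 = 0.9605208.
Need (0.9605208)^m ≤ 10^(−3): m ≥ 3·ln10/|ln 0.9605208| = 6.90776/0.0402796 = 171.495 ⇒ m = 172.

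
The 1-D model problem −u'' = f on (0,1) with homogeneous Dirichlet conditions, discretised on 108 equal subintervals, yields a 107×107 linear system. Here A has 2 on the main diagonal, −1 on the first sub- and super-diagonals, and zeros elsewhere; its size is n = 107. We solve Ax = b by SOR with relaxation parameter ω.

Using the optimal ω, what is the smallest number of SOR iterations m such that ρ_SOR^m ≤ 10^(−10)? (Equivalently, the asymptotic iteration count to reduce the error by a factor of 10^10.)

m = 396

½·tridiag(1,0,1) at n=107: λ_k = cos(kπ/108); max |λ| at k=1 ⇒ ρ_J = cos(π/108) ≈ 0.9995770.
√(1−ρ_J²) simplifies to sin(π/108) = 0.0290847.
So ω* = 2/1.0290847 = 1.9434746 (Young).
At ω = 1.9434746 every |λ(B_ω)| = ω−1, so ρ_SOR = 0.9434746.
(0.9434746)^m ≤ 10^{−10}  ⇒  m·ln(0.9434746) ≤ −10·ln10  ⇒  m ≥ 395.731  ⇒  m = 396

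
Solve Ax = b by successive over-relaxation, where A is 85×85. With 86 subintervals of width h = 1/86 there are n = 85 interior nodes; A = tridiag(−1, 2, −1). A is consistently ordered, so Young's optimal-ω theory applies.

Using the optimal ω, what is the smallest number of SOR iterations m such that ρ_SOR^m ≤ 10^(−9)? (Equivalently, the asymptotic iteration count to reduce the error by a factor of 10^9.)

m = 284

[ρ_J] n=85: ρ(B_J) = cos(π/(n+1)) = cos(π/86) = 0.9993328.
√(1−ρ_J²) = |sin(π/86)| = 0.0365220
Young: ω* = 2/(1+√(1−ρ_J²)) = 2/(1+0.0365220) = 2/1.0365220 = 1.9295297.
Hence ρ(B_{ω*}) = 1.9295297 − 1 = 0.9295297.
(0.9295297)^m ≤ 10^{−9}  ⇒  m·ln(0.9295297) ≤ −9·ln10  ⇒  m ≥ 283.584  ⇒  m = 284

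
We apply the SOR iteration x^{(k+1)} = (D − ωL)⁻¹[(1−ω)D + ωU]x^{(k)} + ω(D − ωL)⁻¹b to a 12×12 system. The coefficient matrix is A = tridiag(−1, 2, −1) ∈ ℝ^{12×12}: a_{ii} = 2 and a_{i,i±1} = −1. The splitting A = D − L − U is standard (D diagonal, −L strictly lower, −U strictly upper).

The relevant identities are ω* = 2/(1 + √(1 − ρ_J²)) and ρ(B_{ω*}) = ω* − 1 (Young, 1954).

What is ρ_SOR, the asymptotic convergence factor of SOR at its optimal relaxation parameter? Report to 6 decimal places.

ρ_SOR = 0.613794

B_J for the 12×12 system has eigenvalues cos(kπ/13); ρ_J = cos(π/13) = 0.970942.
√(1−ρ_J²) = |sin(π/13)| = 0.2393157
ω* = 2/(1+0.2393157) = 1.613794
Hence ρ(B_{ω*}) = 1.613794 − 1 = 0.613794.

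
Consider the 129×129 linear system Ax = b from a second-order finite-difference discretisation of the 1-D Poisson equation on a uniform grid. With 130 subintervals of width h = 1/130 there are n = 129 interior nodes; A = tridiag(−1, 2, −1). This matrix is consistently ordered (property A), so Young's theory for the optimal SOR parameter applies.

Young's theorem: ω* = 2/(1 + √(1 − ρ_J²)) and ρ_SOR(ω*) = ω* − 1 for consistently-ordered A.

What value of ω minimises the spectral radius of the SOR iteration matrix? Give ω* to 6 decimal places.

n=129: λ(B_J) = 1 − λ(A)/2 = cos(kπ/130); k=1 gives ρ_J = 0.999708.
√(1 − cos²(π/130)) = sin(π/130) ≈ 0.0241637.
ω* = 2/(1 + 0.0241637) = 2/1.0241637 = 1.952813.
ρ(B_{ω*}) = ω*−1 = 0.952813

ω* = 1.952813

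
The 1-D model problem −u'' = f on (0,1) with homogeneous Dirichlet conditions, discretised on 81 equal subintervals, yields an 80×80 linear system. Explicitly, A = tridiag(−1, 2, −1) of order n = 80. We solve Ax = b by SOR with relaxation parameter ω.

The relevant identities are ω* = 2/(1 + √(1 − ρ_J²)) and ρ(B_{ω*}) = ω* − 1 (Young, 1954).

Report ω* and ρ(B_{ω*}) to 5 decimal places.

ω* = 1.92534, ρ_SOR = 0.92534

spectrum of D⁻¹(L+U) = {cos(kπ/81) : 1≤k≤80}; ρ_J = cos(π/81) = 0.99925.
root = sin(π/81) = 0.038775  (since 1−cos² = sin²).
Young: ω* = 2/(1+√(1−ρ_J²)) = 2/(1+0.038775) = 2/1.038775 = 1.92534.
ρ_SOR = ω* − 1 = 1.92534 − 1 = 0.92534.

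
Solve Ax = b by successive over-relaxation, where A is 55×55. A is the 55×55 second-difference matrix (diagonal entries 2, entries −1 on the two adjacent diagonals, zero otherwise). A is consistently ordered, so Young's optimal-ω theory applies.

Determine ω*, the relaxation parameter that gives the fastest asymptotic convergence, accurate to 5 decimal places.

spectrum of D⁻¹(L+U) = {cos(kπ/56) : 1≤k≤55}; ρ_J = cos(π/56) = 0.99843.
1 − cos²(π/56) = sin²(π/56) ⇒ √(1−ρ_J²) = sin(π/56) = 0.056070.
Young: ω* = 2/(1+√(1−ρ_J²)) = 2/(1+0.056070) = 2/1.056070 = 1.89381.
ρ(B_{ω*}) = ω*−1 = 0.89381

ω* = 1.89381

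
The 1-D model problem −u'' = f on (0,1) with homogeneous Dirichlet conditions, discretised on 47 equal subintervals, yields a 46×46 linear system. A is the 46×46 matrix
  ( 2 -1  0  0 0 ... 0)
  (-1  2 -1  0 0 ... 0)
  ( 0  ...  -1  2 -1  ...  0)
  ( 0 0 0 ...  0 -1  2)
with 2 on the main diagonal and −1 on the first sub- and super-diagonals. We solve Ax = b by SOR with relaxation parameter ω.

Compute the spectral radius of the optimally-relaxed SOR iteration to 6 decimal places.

ρ_SOR = 0.874779

½·tridiag(1,0,1) at n=46: λ_k = cos(kπ/47); max |λ| at k=1 ⇒ ρ_J = cos(π/47) ≈ 0.997767.
1 − cos²(π/47) = sin²(π/47) ⇒ √(1−ρ_J²) = sin(π/47) = 0.0667926.
Then 2/(1+√(1−ρ_J²)) = 2/(1+0.0667926); ω* = 2/1.0667926 = 1.874779.
ρ_SOR = ω* − 1 = 1.874779 − 1 = 0.874779.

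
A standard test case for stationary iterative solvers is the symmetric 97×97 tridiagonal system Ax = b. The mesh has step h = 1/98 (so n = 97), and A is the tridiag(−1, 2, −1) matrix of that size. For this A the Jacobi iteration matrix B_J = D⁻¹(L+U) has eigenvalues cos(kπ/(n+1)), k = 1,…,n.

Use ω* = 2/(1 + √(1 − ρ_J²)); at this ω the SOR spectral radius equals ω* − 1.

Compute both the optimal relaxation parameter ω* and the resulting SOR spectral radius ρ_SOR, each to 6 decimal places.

With n=97, ρ(Jacobi) = cos(π/98) = 0.999486.
√(1−ρ_J²) = |sin(π/98)| = 0.0320516
ω* = 2 / (1 + 0.0320516) = 2 / 1.0320516 ≈ 1.937888.
ρ(B_{ω*}) = ω*−1 = 0.937888

ω* = 1.937888, ρ_SOR = 0.937888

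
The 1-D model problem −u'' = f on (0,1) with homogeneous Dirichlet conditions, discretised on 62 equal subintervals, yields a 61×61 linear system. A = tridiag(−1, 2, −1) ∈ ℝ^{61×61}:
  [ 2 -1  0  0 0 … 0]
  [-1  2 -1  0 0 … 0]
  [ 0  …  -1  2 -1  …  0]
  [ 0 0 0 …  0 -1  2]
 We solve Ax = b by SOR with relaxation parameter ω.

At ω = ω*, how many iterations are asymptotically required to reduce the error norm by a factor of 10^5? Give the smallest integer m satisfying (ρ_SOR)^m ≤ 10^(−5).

m = 114

[ρ_J] n=61: ρ(B_J) = cos(π/(n+1)) = cos(π/62) = 0.9987165.
√(1 − cos²(π/62)) = sin(π/62) ≈ 0.0506492.
[ω*] 2 ÷ (1 + 0.0506492) = 2 ÷ 1.0506492 = 1.9035849.
ρ(B_{ω*}) = ω*−1 = 0.9035849
For 5 digits: m = 5·ln10 / (−ln 0.9035849) = 11.5129/0.101385 = 113.556; round up → m = 114.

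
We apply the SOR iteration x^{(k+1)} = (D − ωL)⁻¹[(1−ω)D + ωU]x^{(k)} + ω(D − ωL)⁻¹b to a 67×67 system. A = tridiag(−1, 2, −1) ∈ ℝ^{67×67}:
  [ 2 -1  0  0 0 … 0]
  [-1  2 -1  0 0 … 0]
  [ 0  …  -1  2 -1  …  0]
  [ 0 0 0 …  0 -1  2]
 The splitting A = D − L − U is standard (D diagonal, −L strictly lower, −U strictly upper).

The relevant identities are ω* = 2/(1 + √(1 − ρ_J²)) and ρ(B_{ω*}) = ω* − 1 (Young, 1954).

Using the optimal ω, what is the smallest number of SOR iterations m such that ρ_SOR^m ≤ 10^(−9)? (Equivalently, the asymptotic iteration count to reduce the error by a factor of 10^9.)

m = 225

With n=67, ρ(Jacobi) = cos(π/68) = 0.9989330.
root = sin(π/68) = 0.0461835  (since 1−cos² = sin²).
[ω*] 2 ÷ (1 + 0.0461835) = 2 ÷ 1.0461835 = 1.9117105.
[ρ_SOR] ω* − 1 = 0.9117105.
(0.9117105)^m ≤ 10^{−9}  ⇒  m·ln(0.9117105) ≤ −9·ln10  ⇒  m ≥ 224.199  ⇒  m = 225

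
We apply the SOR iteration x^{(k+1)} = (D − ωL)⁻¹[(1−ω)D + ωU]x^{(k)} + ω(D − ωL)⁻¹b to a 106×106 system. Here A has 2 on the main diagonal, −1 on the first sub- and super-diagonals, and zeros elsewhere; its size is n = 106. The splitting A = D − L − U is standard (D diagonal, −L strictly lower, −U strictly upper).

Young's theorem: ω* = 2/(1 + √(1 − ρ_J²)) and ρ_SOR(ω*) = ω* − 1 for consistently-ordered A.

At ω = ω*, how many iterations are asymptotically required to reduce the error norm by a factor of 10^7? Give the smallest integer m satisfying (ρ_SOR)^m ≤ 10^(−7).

m = 275

With n=106, ρ(Jacobi) = cos(π/107) = 0.9995690.
√(1−ρ_J²) = |sin(π/107)| = 0.0293565
So ω* = 2/1.0293565 = 1.9429615 (Young).
ρ(B_{ω*}) = ω*−1 = 0.9429615
(0.9429615)^m ≤ 10^{−7}  ⇒  m·ln(0.9429615) ≤ −7·ln10  ⇒  m ≥ 274.445  ⇒  m = 275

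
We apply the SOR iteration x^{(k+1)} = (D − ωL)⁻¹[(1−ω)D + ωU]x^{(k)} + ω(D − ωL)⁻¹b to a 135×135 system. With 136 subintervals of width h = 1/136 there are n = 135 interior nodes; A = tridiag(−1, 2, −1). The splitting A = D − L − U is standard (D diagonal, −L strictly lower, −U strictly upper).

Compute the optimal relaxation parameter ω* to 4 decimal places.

spectrum of D⁻¹(L+U) = {cos(kπ/136) : 1≤k≤135}; ρ_J = cos(π/136) = 0.9997.
√(1 − cos²(π/136)) = sin(π/136) ≈ 0.02310.
So ω* = 2/1.02310 = 1.9548 (Young).
ρ_SOR = ω* − 1 = 1.9548 − 1 = 0.9548.

ω* = 1.9548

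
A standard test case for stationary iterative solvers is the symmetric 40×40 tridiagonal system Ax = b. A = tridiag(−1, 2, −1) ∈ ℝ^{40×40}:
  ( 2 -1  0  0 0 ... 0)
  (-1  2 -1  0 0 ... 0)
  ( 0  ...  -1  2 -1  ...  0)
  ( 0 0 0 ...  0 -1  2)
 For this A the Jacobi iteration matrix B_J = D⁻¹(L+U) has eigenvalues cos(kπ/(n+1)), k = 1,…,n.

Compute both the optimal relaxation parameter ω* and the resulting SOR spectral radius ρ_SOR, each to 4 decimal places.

[ρ_J] n=40: ρ(B_J) = cos(π/(n+1)) = cos(π/41) = 0.9971.
√(1−ρ_J²) simplifies to sin(π/41) = 0.07655.
ω* = 2/(1 + 0.07655) = 2/1.07655 = 1.8578.
ρ_SOR = ω* − 1 ≈ 0.8578.

ω* = 1.8578, ρ_SOR = 0.8578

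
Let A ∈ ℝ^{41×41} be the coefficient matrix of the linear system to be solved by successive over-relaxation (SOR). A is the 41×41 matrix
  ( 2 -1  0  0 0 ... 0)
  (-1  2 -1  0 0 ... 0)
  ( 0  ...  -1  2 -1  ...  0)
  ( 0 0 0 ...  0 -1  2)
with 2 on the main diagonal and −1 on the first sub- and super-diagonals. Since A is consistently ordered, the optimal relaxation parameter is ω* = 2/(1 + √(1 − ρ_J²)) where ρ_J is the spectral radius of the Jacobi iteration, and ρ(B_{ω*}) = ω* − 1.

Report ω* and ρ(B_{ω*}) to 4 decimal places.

ω* = 1.8609, ρ_SOR = 0.8609

With n=41, ρ(Jacobi) = cos(π/42) = 0.9972.
√(1−ρ_J²) = |sin(π/42)| = 0.07473
So ω* = 2/1.07473 = 1.8609 (Young).
[ρ_SOR] ω* − 1 = 0.8609.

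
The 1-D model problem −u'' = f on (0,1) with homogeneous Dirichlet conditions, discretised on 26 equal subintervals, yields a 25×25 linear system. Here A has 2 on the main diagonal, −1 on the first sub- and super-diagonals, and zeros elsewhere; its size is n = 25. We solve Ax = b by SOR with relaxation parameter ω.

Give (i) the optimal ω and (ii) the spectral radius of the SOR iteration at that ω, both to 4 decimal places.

ω* = 1.7849, ρ_SOR = 0.7849

[ρ_J] n=25: ρ(B_J) = cos(π/(n+1)) = cos(π/26) = 0.9927.
√(1−ρ_J²) simplifies to sin(π/26) = 0.12054.
[ω*] 2 ÷ (1 + 0.12054) = 2 ÷ 1.12054 = 1.7849.
Hence ρ(B_{ω*}) = 1.7849 − 1 = 0.7849.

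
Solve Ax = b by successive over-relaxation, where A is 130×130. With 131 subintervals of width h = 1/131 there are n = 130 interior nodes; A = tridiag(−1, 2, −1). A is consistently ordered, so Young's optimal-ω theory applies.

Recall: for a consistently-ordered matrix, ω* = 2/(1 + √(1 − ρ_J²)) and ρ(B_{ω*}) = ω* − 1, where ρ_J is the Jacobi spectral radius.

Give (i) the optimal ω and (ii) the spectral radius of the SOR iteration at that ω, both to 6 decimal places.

With n=130, ρ(Jacobi) = cos(π/131) = 0.999712.
√(1 − cos²(π/131)) = sin(π/131) ≈ 0.0239793.
ω* = 2/(1+0.0239793) = 1.953164
ρ_SOR = ω* − 1 = 1.953164 − 1 = 0.953164.

ω* = 1.953164, ρ_SOR = 0.953164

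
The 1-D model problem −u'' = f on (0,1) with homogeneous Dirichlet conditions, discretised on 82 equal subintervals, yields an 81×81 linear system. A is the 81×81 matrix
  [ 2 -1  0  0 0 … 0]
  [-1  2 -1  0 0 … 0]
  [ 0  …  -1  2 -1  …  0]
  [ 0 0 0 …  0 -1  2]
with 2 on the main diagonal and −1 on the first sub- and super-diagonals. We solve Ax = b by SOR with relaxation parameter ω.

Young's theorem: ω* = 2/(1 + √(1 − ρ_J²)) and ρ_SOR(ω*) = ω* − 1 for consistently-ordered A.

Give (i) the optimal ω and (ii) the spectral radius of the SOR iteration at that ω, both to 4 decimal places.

n=81: λ(B_J) = 1 − λ(A)/2 = cos(kπ/82); k=1 gives ρ_J = 0.9993.
√(1−ρ_J²) = |sin(π/82)| = 0.03830
ω* = 2/(1+0.03830) = 1.9262
ρ_SOR = ω* − 1 ≈ 0.9262.

ω* = 1.9262, ρ_SOR = 0.9262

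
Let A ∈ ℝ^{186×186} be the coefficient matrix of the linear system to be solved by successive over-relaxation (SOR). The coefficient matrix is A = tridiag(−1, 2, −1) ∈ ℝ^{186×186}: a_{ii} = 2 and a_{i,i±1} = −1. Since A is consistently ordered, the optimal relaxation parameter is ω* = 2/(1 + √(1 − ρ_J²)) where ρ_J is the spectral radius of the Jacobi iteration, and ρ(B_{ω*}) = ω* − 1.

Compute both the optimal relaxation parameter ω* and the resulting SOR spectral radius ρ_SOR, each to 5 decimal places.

½·tridiag(1,0,1) at n=186: λ_k = cos(kπ/187); max |λ| at k=1 ⇒ ρ_J = cos(π/187) ≈ 0.99986.
root = sin(π/187) = 0.016799  (since 1−cos² = sin²).
ω* = 2/(1+0.016799) = 1.96696
Hence ρ(B_{ω*}) = 1.96696 − 1 = 0.96696.

ω* = 1.96696, ρ_SOR = 0.96696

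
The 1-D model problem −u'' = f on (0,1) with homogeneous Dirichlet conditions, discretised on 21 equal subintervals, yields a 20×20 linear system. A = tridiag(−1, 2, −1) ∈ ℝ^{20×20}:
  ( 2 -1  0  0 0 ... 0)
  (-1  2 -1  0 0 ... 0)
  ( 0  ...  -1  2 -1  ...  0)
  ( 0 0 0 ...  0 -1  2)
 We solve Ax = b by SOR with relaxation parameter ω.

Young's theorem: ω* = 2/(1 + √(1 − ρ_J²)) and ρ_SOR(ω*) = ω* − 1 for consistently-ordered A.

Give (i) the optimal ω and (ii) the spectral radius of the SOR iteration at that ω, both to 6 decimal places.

n=20: λ(B_J) = 1 − λ(A)/2 = cos(kπ/21); k=1 gives ρ_J = 0.988831.
√(1 − cos²(π/21)) = sin(π/21) ≈ 0.1490423.
Then 2/(1+√(1−ρ_J²)) = 2/(1+0.1490423); ω* = 2/1.1490423 = 1.740580.
ρ_SOR = ω* − 1 ≈ 0.740580.

ω* = 1.740580, ρ_SOR = 0.740580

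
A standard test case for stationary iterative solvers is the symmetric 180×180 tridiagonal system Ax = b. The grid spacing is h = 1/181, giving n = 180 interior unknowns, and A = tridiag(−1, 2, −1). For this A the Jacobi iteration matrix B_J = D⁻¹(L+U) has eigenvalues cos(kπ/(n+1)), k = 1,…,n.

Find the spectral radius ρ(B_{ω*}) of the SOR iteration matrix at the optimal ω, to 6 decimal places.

ρ_SOR = 0.965880

n=180: λ(B_J) = 1 − λ(A)/2 = cos(kπ/181); k=1 gives ρ_J = 0.999849.
√(1 − cos²(π/181)) = sin(π/181) ≈ 0.0173560.
ω* = 2/(1+0.0173560) = 1.965880
ρ(B_{ω*}) = ω*−1 = 0.965880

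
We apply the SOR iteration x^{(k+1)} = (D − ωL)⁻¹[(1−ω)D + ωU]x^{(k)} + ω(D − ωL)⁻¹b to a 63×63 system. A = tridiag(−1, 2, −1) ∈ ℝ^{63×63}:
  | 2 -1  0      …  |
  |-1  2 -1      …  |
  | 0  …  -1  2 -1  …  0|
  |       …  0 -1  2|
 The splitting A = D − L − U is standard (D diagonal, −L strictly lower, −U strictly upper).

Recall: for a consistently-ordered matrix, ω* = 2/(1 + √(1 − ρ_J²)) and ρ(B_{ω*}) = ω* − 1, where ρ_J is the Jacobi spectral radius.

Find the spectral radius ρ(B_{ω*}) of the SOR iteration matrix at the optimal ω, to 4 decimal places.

With n=63, ρ(Jacobi) = cos(π/64) = 0.9988.
root = sin(π/64) = 0.04907  (since 1−cos² = sin²).
ω* = 2 / (1 + 0.04907) = 2 / 1.04907 ≈ 1.9065.
and ρ(B_{ω*}) = 1.9065 − 1 = 0.9065.

ρ_SOR = 0.9065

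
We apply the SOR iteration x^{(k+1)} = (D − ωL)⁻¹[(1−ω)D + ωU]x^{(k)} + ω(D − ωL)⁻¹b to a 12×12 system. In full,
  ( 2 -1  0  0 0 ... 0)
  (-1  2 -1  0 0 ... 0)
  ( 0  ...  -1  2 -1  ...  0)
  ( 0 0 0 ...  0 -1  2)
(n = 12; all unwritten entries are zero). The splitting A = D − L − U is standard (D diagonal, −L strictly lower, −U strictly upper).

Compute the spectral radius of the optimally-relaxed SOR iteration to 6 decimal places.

B_J for the 12×12 system has eigenvalues cos(kπ/13); ρ_J = cos(π/13) = 0.970942.
√(1−ρ_J²) simplifies to sin(π/13) = 0.2393157.
ω* = 2 / (1 + 0.2393157) = 2 / 1.2393157 ≈ 1.613794.
ρ(B_{ω*}) = ω*−1 = 0.613794

ρ_SOR = 0.613794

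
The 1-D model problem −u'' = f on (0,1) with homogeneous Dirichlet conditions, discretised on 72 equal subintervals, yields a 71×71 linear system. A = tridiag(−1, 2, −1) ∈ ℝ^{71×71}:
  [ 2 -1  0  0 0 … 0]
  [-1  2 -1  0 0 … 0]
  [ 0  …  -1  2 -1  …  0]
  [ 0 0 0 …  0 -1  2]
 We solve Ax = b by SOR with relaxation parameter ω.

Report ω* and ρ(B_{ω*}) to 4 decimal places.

ω* = 1.9164, ρ_SOR = 0.9164

ρ_J = max_k |cos(kπ/72)| = cos(π/72) = 0.9990
√(1−ρ_J²) = |sin(π/72)| = 0.04362
ω* = 2/(1+0.04362) = 1.9164
At ω = 1.9164 every |λ(B_ω)| = ω−1, so ρ_SOR = 0.9164.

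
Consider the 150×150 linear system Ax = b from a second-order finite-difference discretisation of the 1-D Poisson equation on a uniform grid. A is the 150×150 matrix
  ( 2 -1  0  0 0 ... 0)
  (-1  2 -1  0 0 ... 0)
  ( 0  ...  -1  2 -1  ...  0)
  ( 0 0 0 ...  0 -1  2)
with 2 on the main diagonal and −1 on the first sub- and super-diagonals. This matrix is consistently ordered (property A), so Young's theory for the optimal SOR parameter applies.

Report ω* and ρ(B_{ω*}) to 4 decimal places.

ρ_J = max_k |cos(kπ/151)| = cos(π/151) = 0.9998
√(1 − cos²(π/151)) = sin(π/151) ≈ 0.02080.
Young: ω* = 2/(1+√(1−ρ_J²)) = 2/(1+0.02080) = 2/1.02080 = 1.9592.
Hence ρ(B_{ω*}) = 1.9592 − 1 = 0.9592.

ω* = 1.9592, ρ_SOR = 0.9592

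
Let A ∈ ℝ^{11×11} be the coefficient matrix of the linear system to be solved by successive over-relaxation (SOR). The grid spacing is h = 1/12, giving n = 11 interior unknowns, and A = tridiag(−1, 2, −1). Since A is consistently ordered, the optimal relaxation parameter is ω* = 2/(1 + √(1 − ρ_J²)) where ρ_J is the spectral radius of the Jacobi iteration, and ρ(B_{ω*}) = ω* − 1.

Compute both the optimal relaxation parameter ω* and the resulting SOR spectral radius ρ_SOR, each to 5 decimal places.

ω* = 1.58879, ρ_SOR = 0.58879

With n=11, ρ(Jacobi) = cos(π/12) = 0.96593.
root = sin(π/12) = 0.258819  (since 1−cos² = sin²).
Young: ω* = 2/(1+√(1−ρ_J²)) = 2/(1+0.258819) = 2/1.258819 = 1.58879.
ρ_SOR = ω* − 1 ≈ 0.58879.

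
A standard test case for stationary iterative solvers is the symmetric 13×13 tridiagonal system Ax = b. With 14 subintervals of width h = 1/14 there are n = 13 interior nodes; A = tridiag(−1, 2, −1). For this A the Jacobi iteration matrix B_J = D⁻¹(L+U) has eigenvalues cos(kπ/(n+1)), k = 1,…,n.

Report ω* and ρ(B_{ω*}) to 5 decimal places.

With n=13, ρ(Jacobi) = cos(π/14) = 0.97493.
√(1−ρ_J²) = |sin(π/14)| = 0.222521
[ω*] 2 ÷ (1 + 0.222521) = 2 ÷ 1.222521 = 1.63596.
Hence ρ(B_{ω*}) = 1.63596 − 1 = 0.63596.

ω* = 1.63596, ρ_SOR = 0.63596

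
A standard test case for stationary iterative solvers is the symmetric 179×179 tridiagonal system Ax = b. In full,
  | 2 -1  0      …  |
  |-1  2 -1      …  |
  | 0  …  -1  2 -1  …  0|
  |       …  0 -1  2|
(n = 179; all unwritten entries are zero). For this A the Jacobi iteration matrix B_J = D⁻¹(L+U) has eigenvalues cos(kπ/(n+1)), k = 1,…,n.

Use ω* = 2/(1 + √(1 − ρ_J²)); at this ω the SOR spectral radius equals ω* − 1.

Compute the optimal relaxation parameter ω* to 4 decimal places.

[ρ_J] n=179: ρ(B_J) = cos(π/(n+1)) = cos(π/180) = 0.9998.
√(1 − cos²(π/180)) = sin(π/180) ≈ 0.01745.
ω* = 2/(1+0.01745) = 1.9657
Hence ρ(B_{ω*}) = 1.9657 − 1 = 0.9657.

ω* = 1.9657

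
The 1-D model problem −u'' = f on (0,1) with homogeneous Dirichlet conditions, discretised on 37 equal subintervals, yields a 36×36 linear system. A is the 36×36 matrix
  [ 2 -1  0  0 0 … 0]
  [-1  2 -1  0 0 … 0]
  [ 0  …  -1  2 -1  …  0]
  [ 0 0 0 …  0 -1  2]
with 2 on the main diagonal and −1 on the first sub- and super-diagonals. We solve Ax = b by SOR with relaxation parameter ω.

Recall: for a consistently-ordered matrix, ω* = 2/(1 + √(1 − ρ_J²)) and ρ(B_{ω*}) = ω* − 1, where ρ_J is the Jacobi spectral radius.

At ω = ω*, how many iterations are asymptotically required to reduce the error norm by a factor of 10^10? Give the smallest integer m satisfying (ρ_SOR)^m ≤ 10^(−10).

With n=36, ρ(Jacobi) = cos(π/37) = 0.9963975.
1 − cos²(π/37) = sin²(π/37) ⇒ √(1−ρ_J²) = sin(π/37) = 0.0848059.
ω* = 2/(1 + 0.0848059) = 2/1.0848059 = 1.8436478.
At ω = 1.8436478 every |λ(B_ω)| = ω−1, so ρ_SOR = 0.8436478.
(0.8436478)^m ≤ 10^{−10}  ⇒  m·ln(0.8436478) ≤ −10·ln10  ⇒  m ≥ 135.431  ⇒  m = 136

m = 136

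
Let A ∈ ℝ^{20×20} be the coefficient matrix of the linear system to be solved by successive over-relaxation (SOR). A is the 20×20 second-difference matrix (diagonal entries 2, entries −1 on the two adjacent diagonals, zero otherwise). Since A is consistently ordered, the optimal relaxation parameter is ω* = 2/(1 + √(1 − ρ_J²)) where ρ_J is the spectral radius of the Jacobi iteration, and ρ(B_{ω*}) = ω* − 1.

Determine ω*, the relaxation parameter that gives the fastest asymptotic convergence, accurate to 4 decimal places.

ω* = 1.7406

With n=20, ρ(Jacobi) = cos(π/21) = 0.9888.
√(1 − cos²(π/21)) = sin(π/21) ≈ 0.14904.
ω* = 2 / (1 + 0.14904) = 2 / 1.14904 ≈ 1.7406.
ρ_SOR = ω* − 1 ≈ 0.7406.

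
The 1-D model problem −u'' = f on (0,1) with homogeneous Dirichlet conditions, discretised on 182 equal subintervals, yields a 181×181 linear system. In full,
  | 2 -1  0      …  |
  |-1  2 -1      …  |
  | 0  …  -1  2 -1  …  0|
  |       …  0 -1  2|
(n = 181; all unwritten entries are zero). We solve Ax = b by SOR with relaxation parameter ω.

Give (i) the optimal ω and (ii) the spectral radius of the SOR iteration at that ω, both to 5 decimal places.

ω* = 1.96606, ρ_SOR = 0.96606

n=181: λ(B_J) = 1 − λ(A)/2 = cos(kπ/182); k=1 gives ρ_J = 0.99985.
root = sin(π/182) = 0.017261  (since 1−cos² = sin²).
ω* = 2/(1 + 0.017261) = 2/1.017261 = 1.96606.
At ω = 1.96606 every |λ(B_ω)| = ω−1, so ρ_SOR = 0.96606.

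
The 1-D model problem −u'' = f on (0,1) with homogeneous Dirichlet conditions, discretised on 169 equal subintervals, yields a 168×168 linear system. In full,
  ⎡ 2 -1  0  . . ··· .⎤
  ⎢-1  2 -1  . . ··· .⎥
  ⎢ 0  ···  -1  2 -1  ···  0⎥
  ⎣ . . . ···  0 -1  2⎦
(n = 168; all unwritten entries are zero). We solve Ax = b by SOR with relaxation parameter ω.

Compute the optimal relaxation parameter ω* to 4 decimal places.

ω* = 1.9635

spectrum of D⁻¹(L+U) = {cos(kπ/169) : 1≤k≤168}; ρ_J = cos(π/169) = 0.9998.
1 − cos²(π/169) = sin²(π/169) ⇒ √(1−ρ_J²) = sin(π/169) = 0.01859.
So ω* = 2/1.01859 = 1.9635 (Young).
At ω = 1.9635 every |λ(B_ω)| = ω−1, so ρ_SOR = 0.9635.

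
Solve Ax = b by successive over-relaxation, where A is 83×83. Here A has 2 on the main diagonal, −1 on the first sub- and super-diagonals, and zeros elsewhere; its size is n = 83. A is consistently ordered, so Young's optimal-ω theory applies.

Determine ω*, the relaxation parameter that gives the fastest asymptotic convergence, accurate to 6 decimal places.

½·tridiag(1,0,1) at n=83: λ_k = cos(kπ/84); max |λ| at k=1 ⇒ ρ_J = cos(π/84) ≈ 0.999301.
1 − cos²(π/84) = sin²(π/84) ⇒ √(1−ρ_J²) = sin(π/84) = 0.0373912.
ω* = 2/(1+0.0373912) = 1.927913
ρ(B_{ω*}) = ω*−1 = 0.927913

ω* = 1.927913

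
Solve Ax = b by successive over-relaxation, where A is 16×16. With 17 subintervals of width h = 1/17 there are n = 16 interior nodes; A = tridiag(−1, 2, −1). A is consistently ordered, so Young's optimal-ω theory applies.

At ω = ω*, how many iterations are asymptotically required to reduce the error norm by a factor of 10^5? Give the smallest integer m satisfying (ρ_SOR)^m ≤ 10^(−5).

m = 31

½·tridiag(1,0,1) at n=16: λ_k = cos(kπ/17); max |λ| at k=1 ⇒ ρ_J = cos(π/17) ≈ 0.9829731.
√(1 − cos²(π/17)) = sin(π/17) ≈ 0.1837495.
ω* = 2/(1+0.1837495) = 1.6895466
and ρ(B_{ω*}) = 1.6895466 − 1 = 0.6895466.
For 5 digits: m = 5·ln10 / (−ln 0.6895466) = 11.5129/0.371721 = 30.972; round up → m = 31.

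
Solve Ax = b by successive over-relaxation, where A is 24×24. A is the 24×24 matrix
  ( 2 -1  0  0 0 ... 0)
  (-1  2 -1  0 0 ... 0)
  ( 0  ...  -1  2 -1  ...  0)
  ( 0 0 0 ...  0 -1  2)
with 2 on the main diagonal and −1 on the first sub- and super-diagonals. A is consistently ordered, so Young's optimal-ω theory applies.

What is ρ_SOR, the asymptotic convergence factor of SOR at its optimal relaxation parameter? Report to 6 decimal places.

ρ_J = max_k |cos(kπ/25)| = cos(π/25) = 0.992115
1 − cos²(π/25) = sin²(π/25) ⇒ √(1−ρ_J²) = sin(π/25) = 0.1253332.
[ω*] 2 ÷ (1 + 0.1253332) = 2 ÷ 1.1253332 = 1.777251.
ρ(B_{ω*}) = ω*−1 = 0.777251

ρ_SOR = 0.777251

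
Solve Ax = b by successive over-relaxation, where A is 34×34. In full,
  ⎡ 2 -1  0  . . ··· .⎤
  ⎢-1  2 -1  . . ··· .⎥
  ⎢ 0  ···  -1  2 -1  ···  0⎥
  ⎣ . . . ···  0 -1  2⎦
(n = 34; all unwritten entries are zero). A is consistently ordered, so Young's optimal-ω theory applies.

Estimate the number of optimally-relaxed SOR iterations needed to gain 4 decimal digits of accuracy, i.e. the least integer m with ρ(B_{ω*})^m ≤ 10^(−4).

B_J for the 34×34 system has eigenvalues cos(kπ/35); ρ_J = cos(π/35) = 0.9959743.
1 − cos²(π/35) = sin²(π/35) ⇒ √(1−ρ_J²) = sin(π/35) = 0.0896393.
ω* = 2/(1 + 0.0896393) = 2/1.0896393 = 1.8354698.
ρ_SOR = ω* − 1 ≈ 0.8354698.
m ≥ 4·ln10 / (−ln 0.8354698) = 51.237; smallest integer m = 52.

m = 52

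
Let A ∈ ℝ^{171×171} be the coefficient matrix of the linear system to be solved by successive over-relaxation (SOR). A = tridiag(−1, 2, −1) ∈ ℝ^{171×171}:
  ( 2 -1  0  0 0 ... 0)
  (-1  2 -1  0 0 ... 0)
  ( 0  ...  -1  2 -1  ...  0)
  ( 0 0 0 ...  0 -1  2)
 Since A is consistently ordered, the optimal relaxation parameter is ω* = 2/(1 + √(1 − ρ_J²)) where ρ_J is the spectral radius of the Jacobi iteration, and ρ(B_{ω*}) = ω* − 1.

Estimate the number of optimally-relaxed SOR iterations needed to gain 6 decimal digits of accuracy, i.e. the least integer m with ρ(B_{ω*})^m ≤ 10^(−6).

B_J for the 171×171 system has eigenvalues cos(kπ/172); ρ_J = cos(π/172) = 0.9998332.
√(1−ρ_J²) simplifies to sin(π/172) = 0.0182641.
So ω* = 2/1.0182641 = 1.9641270 (Young).
ρ(B_{ω*}) = ω*−1 = 0.9641270
6·ln10 = 13.8155; −ln(0.9641270) = 0.0365323; m = ⌈13.8155/0.0365323⌉ = ⌈378.172⌉ = 379.

m = 379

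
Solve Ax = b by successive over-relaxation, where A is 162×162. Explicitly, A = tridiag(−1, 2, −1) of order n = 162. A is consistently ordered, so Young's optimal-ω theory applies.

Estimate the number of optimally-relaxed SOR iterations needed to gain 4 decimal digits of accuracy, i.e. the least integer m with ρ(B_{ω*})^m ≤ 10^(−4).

m = 239

ρ_J = max_k |cos(kπ/163)| = cos(π/163) = 0.9998143
√(1 − cos²(π/163)) = sin(π/163) ≈ 0.0192724.
ω* = 2/(1+0.0192724) = 1.9621840
Hence ρ(B_{ω*}) = 1.9621840 − 1 = 0.9621840.
m ≥ 4·ln10 / (−ln 0.9621840) = 238.922; smallest integer m = 239.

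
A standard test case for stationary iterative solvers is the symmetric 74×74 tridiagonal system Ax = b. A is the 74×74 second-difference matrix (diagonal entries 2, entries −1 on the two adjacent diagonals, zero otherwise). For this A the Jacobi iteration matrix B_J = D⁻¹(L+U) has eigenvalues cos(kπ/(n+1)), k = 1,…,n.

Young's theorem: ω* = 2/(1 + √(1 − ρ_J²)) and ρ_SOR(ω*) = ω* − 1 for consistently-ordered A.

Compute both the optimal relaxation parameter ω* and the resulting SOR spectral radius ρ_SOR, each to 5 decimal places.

B_J for the 74×74 system has eigenvalues cos(kπ/75); ρ_J = cos(π/75) = 0.99912.
root = sin(π/75) = 0.041876  (since 1−cos² = sin²).
ω* = 2/(1 + 0.041876) = 2/1.041876 = 1.91961.
ρ(B_{ω*}) = ω*−1 = 0.91961

ω* = 1.91961, ρ_SOR = 0.91961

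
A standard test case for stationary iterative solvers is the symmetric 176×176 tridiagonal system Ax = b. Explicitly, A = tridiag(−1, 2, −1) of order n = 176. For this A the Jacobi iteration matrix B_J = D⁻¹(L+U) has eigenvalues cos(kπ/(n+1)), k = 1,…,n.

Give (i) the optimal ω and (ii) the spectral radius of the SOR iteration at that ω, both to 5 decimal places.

ω* = 1.96512, ρ_SOR = 0.96512

B_J for the 176×176 system has eigenvalues cos(kπ/177); ρ_J = cos(π/177) = 0.99984.
root = sin(π/177) = 0.017748  (since 1−cos² = sin²).
ω* = 2/(1+0.017748) = 1.96512
ρ(B_{ω*}) = ω*−1 = 0.96512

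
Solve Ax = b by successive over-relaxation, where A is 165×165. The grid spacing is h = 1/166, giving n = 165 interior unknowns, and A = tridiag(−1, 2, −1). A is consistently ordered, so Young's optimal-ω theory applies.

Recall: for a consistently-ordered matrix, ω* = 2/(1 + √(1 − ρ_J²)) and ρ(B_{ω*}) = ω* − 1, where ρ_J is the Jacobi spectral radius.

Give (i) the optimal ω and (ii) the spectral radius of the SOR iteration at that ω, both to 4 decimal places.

[ρ_J] n=165: ρ(B_J) = cos(π/(n+1)) = cos(π/166) = 0.9998.
1 − cos²(π/166) = sin²(π/166) ⇒ √(1−ρ_J²) = sin(π/166) = 0.01892.
ω* = 2/(1+0.01892) = 1.9629
ρ(B_{ω*}) = ω*−1 = 0.9629

ω* = 1.9629, ρ_SOR = 0.9629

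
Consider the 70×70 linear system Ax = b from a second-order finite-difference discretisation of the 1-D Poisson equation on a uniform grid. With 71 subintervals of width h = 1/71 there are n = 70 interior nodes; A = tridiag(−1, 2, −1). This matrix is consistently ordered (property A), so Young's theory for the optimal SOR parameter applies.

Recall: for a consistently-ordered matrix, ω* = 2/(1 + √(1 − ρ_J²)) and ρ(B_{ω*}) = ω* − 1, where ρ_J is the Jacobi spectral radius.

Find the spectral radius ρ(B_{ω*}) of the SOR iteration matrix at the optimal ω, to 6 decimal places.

[ρ_J] n=70: ρ(B_J) = cos(π/(n+1)) = cos(π/71) = 0.999021.
√(1 − cos²(π/71)) = sin(π/71) ≈ 0.0442333.
Young: ω* = 2/(1+√(1−ρ_J²)) = 2/(1+0.0442333) = 2/1.0442333 = 1.915281.
and ρ(B_{ω*}) = 1.915281 − 1 = 0.915281.

ρ_SOR = 0.915281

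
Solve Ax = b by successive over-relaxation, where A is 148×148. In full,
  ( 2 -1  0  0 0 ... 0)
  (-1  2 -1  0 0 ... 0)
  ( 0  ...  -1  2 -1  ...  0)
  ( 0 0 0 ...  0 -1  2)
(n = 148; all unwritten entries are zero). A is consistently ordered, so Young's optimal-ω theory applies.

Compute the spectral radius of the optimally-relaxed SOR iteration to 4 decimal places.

B_J for the 148×148 system has eigenvalues cos(kπ/149); ρ_J = cos(π/149) = 0.9998.
√(1−ρ_J²) simplifies to sin(π/149) = 0.02108.
ω* = 2 / (1 + 0.02108) = 2 / 1.02108 ≈ 1.9587.
ρ_SOR = ω* − 1 ≈ 0.9587.

ρ_SOR = 0.9587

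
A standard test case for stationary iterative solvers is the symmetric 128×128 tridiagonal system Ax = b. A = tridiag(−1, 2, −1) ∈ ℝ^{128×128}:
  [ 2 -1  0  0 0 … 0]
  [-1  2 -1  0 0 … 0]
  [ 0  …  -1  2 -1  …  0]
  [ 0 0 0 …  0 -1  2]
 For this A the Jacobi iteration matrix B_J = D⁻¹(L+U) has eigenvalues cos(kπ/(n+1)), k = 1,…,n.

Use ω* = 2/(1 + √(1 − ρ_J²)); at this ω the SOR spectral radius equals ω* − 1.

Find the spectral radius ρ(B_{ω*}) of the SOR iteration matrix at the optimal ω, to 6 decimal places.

ρ_SOR = 0.952456

B_J for the 128×128 system has eigenvalues cos(kπ/129); ρ_J = cos(π/129) = 0.999703.
1 − cos²(π/129) = sin²(π/129) ⇒ √(1−ρ_J²) = sin(π/129) = 0.0243510.
Young: ω* = 2/(1+√(1−ρ_J²)) = 2/(1+0.0243510) = 2/1.0243510 = 1.952456.
Hence ρ(B_{ω*}) = 1.952456 − 1 = 0.952456.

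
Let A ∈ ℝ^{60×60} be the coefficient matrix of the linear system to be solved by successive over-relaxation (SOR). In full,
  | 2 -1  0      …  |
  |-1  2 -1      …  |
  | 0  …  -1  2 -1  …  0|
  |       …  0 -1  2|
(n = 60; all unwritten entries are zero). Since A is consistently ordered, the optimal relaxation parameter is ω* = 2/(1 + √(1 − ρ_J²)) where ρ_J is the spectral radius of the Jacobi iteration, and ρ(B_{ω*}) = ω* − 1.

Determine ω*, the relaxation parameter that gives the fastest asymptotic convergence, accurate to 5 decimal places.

½·tridiag(1,0,1) at n=60: λ_k = cos(kπ/61); max |λ| at k=1 ⇒ ρ_J = cos(π/61) ≈ 0.99867.
1 − cos²(π/61) = sin²(π/61) ⇒ √(1−ρ_J²) = sin(π/61) = 0.051479.
ω* = 2 / (1 + 0.051479) = 2 / 1.051479 ≈ 1.90208.
Hence ρ(B_{ω*}) = 1.90208 − 1 = 0.90208.

ω* = 1.90208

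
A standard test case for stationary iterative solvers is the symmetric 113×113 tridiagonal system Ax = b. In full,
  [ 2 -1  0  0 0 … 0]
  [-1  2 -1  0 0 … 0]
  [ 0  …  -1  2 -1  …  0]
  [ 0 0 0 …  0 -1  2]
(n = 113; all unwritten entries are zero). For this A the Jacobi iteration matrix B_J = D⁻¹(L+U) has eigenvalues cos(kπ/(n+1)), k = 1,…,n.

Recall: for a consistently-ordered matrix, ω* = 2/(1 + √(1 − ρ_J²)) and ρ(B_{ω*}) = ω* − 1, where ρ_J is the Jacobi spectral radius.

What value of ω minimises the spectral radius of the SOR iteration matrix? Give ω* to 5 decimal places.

ω* = 1.94637

½·tridiag(1,0,1) at n=113: λ_k = cos(kπ/114); max |λ| at k=1 ⇒ ρ_J = cos(π/114) ≈ 0.99962.
√(1 − cos²(π/114)) = sin(π/114) ≈ 0.027554.
Then 2/(1+√(1−ρ_J²)) = 2/(1+0.027554); ω* = 2/1.027554 = 1.94637.
ρ(B_{ω*}) = ω*−1 = 0.94637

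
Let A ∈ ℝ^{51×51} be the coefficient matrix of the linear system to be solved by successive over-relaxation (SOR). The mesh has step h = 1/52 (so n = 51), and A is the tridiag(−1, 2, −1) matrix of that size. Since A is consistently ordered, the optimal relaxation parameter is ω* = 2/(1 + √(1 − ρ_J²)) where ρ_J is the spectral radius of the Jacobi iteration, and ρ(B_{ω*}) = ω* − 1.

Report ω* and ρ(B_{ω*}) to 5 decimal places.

n=51: λ(B_J) = 1 − λ(A)/2 = cos(kπ/52); k=1 gives ρ_J = 0.99818.
√(1−ρ_J²) = |sin(π/52)| = 0.060378
[ω*] 2 ÷ (1 + 0.060378) = 2 ÷ 1.060378 = 1.88612.
ρ_SOR = ω* − 1 ≈ 0.88612.

ω* = 1.88612, ρ_SOR = 0.88612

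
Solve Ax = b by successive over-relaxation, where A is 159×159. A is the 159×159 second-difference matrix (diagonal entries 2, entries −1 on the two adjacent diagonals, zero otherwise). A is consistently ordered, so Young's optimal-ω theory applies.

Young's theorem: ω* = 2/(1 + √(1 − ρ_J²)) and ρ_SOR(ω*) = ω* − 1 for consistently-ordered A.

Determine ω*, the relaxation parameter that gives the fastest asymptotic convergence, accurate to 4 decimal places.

With n=159, ρ(Jacobi) = cos(π/160) = 0.9998.
√(1−ρ_J²) simplifies to sin(π/160) = 0.01963.
ω* = 2 / (1 + 0.01963) = 2 / 1.01963 ≈ 1.9615.
At ω = 1.9615 every |λ(B_ω)| = ω−1, so ρ_SOR = 0.9615.

ω* = 1.9615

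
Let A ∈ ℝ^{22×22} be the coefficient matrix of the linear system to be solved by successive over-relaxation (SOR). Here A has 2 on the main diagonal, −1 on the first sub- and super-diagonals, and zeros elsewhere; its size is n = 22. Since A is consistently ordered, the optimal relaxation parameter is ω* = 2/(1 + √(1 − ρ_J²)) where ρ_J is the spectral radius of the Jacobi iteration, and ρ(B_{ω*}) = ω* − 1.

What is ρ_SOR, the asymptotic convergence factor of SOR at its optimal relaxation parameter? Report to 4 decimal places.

n=22: λ(B_J) = 1 − λ(A)/2 = cos(kπ/23); k=1 gives ρ_J = 0.9907.
√(1 − cos²(π/23)) = sin(π/23) ≈ 0.13617.
ω* = 2/(1 + 0.13617) = 2/1.13617 = 1.7603.
At ω = 1.7603 every |λ(B_ω)| = ω−1, so ρ_SOR = 0.7603.

ρ_SOR = 0.7603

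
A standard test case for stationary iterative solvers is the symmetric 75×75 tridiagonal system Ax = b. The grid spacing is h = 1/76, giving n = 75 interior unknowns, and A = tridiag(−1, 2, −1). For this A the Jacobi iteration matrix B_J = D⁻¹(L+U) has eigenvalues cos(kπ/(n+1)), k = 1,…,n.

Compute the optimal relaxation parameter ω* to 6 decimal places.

ρ_J = max_k |cos(kπ/76)| = cos(π/76) = 0.999146
root = sin(π/76) = 0.0413250  (since 1−cos² = sin²).
ω* = 2 / (1 + 0.0413250) = 2 / 1.0413250 ≈ 1.920630.
At ω = 1.920630 every |λ(B_ω)| = ω−1, so ρ_SOR = 0.920630.

ω* = 1.920630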